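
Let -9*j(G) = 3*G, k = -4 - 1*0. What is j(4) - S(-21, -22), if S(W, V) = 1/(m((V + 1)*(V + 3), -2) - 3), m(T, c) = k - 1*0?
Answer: -25/21 ≈ -1.1905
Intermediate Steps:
k = -4 (k = -4 + 0 = -4)
j(G) = -G/3
m(T, c) = -4 (m(T, c) = -4 - 1*0 = -4 + 0 = -4)
S(W, V) = -1/7 (S(W, V) = 1/(-4 - 3) = 1/(-7) = -1/7)
j(4) - S(-21, -22) = -1/3*4 - 1*(-1/7) = -4/3 + 1/7 = -25/21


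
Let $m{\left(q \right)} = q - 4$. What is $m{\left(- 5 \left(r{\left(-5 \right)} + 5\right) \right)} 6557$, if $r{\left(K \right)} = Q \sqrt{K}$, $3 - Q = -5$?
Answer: $-190153 - 262280 i \sqrt{5} \approx -1.9015 \cdot 10^{5} - 5.8648 \cdot 10^{5} i$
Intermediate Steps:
$Q = 8$ ($Q = 3 - -5 = 3 + 5 = 8$)
$r{\left(K \right)} = 8 \sqrt{K}$
$m{\left(q \right)} = -4 + q$
$m{\left(- 5 \left(r{\left(-5 \right)} + 5\right) \right)} 6557 = \left(-4 - 5 \left(8 \sqrt{-5} + 5\right)\right) 6557 = \left(-4 - 5 \left(8 i \sqrt{5} + 5\right)\right) 6557 = \left(-4 - 5 \left(5 + 8 i \sqrt{5}\right)\right) 6557 = \left(-4 - \left(25 + 40 i \sqrt{5}\right)\right) 6557 = \left(-29 - 40 i \sqrt{5}\right) 6557 = -190153 - 262280 i \sqrt{5}$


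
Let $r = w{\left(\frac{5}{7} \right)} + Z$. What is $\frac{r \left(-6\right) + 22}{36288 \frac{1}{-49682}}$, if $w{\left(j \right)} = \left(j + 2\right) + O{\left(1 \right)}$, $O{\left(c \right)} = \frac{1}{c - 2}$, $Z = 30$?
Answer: $\frac{14631349}{63504} \approx 230.4$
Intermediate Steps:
$O{\left(c \right)} = \frac{1}{-2 + c}$
$w{\left(j \right)} = 1 + j$ ($w{\left(j \right)} = \left(j + 2\right) + \frac{1}{-2 + 1} = \left(2 + j\right) + \frac{1}{-1} = \left(2 + j\right) - 1 = 1 + j$)
$r = \frac{222}{7}$ ($r = \left(1 + \frac{5}{7}\right) + 30 = \frac{12}{7} + 30 = \frac{222}{7} \approx 31.714$)
$\frac{r \left(-6\right) + 22}{36288 \frac{1}{-49682}} = \frac{\frac{222}{7} \left(-6\right) + 22}{36288 \frac{1}{-49682}} = \frac{- \frac{1332}{7} + 22}{36288 \left(- \frac{1}{49682}\right)} = - \frac{1178}{7 \left(- \frac{18144}{24841}\right)} = \left(- \frac{1178}{7}\right) \left(- \frac{24841}{18144}\right) = \frac{14631349}{63504}$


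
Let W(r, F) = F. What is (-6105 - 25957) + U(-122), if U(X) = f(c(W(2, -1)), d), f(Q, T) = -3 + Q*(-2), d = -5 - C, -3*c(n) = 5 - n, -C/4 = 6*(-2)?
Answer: -32061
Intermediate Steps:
C = 48 (C = -24*(-2) = -4*(-12) = 48)
c(n) = -5/3 + n/3 (c(n) = -(5 - n)/3 = -5/3 + n/3)
d = -53 (d = -5 - 1*48 = -5 - 48 = -53)
f(Q, T) = -3 - 2*Q
U(X) = 1 (U(X) = -3 - 2*(-5/3 + (1/3)*(-1)) = -3 - 2*(-5/3 - 1/3) = -3 - 2*(-2) = -3 + 4 = 1)
(-6105 - 25957) + U(-122) = (-6105 - 25957) + 1 = -32062 + 1 = -32061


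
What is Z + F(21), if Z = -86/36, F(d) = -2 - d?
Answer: -457/18 ≈ -25.389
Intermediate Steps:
Z = -43/18 (Z = (1/36)*(-86) = -43/18 ≈ -2.3889)
Z + F(21) = -43/18 + (-2 - 1*21) = -43/18 + (-2 - 21) = -43/18 - 23 = -457/18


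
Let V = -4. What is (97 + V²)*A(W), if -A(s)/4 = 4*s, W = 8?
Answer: -14464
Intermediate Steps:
A(s) = -16*s
(97 + V²)*A(W) = (97 + (-4)²)*(-16*8) = (97 + 16)*(-128) = 113*(-128) = -14464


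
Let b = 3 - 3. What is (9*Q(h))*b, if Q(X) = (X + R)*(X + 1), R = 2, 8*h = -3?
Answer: 0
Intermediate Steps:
h = -3/8 (h = (⅛)*(-3) = -3/8 ≈ -0.37500)
b = 0
Q(X) = (1 + X)*(2 + X) (Q(X) = (X + 2)*(X + 1) = (2 + X)*(1 + X) = (1 + X)*(2 + X))
(9*Q(h))*b = (9*(2 + (-3/8)² + 3*(-3/8)))*0 = (9*(2 + 9/64 - 9/8))*0 = (9*(65/64))*0 = (585/64)*0 = 0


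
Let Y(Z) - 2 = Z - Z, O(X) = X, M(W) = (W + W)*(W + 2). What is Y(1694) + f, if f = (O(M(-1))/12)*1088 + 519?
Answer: 1019/3 ≈ 339.67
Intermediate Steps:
M(W) = 2*W*(2 + W) (M(W) = (2*W)*(2 + W) = 2*W*(2 + W))
Y(Z) = 2 (Y(Z) = 2 + (Z - Z) = 2 + 0 = 2)
f = 1013/3 (f = ((2*(-1)*(2 - 1))/12)*1088 + 519 = ((2*(-1)*1)*(1/12))*1088 + 519 = -2*1/12*1088 + 519 = -1/6*1088 + 519 = -544/3 + 519 = 1013/3 ≈ 337.67)
Y(1694) + f = 2 + 1013/3 = 1019/3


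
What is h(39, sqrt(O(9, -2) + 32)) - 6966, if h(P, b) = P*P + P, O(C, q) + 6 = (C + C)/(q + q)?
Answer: -5406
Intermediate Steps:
O(C, q) = -6 + C/q (O(C, q) = -6 + (C + C)/(q + q) = -6 + (2*C)/((2*q)) = -6 + (2*C)*(1/(2*q)) = -6 + C/q)
h(P, b) = P + P**2 (h(P, b) = P**2 + P = P + P**2)
h(39, sqrt(O(9, -2) + 32)) - 6966 = 39*(1 + 39) - 6966 = 39*40 - 6966 = 1560 - 6966 = -5406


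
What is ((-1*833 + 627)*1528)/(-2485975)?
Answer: 314768/2485975 ≈ 0.12662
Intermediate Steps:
((-1*833 + 627)*1528)/(-2485975) = ((-833 + 627)*1528)*(-1/2485975) = -206*1528*(-1/2485975) = -314768*(-1/2485975) = 314768/2485975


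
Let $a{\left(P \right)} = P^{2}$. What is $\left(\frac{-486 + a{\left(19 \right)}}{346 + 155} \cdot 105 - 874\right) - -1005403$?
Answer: $\frac{167751968}{167} \approx 1.0045 \cdot 10^{6}$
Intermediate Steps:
$\left(\frac{-486 + a{\left(19 \right)}}{346 + 155} \cdot 105 - 874\right) - -1005403 = \left(\frac{-486 + 19^{2}}{346 + 155} \cdot 105 - 874\right) - -1005403 = \left(\frac{-486 + 361}{501} \cdot 105 - 874\right) + 1005403 = \left(\left(-125\right) \frac{1}{501} \cdot 105 - 874\right) + 1005403 = \left(\left(- \frac{125}{501}\right) 105 - 874\right) + 1005403 = \left(- \frac{4375}{167} - 874\right) + 1005403 = - \frac{150333}{167} + 1005403 = \frac{167751968}{167}$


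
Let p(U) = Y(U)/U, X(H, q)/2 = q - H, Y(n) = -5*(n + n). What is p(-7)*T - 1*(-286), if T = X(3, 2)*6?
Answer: 406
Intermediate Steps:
Y(n) = -10*n
X(H, q) = -2*H + 2*q (X(H, q) = 2*(q - H) = -2*H + 2*q)
p(U) = -10 (p(U) = (-10*U)/U = -10)
T = -12 (T = (-2*3 + 2*2)*6 = (-6 + 4)*6 = -2*6 = -12)
p(-7)*T - 1*(-286) = -10*(-12) - 1*(-286) = 120 + 286 = 406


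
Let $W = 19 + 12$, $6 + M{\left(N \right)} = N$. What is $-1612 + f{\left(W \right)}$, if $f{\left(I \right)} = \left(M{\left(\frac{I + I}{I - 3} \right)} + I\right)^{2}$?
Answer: $- \frac{170791}{196} \approx -871.38$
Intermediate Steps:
$M{\left(N \right)} = -6 + N$
$W = 31$
$f{\left(I \right)} = \left(-6 + I + \frac{2 I}{-3 + I}\right)^{2}$ ($f{\left(I \right)} = \left(\left(-6 + \frac{I + I}{I - 3}\right) + I\right)^{2} = \left(\left(-6 + \frac{2 I}{-3 + I}\right) + I\right)^{2} = \left(-6 + I + \frac{2 I}{-3 + I}\right)^{2}$)
$-1612 + f{\left(W \right)} = -1612 + \frac{\left(18 + 31^{2} - 217\right)^{2}}{\left(-3 + 31\right)^{2}} = -1612 + \frac{\left(18 + 961 - 217\right)^{2}}{784} = -1612 + \frac{762^{2}}{784} = -1612 + \frac{1}{784} \cdot 580644 = -1612 + \frac{145161}{196} = - \frac{170791}{196}$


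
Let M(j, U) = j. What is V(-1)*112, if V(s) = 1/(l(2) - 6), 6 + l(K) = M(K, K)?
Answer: -56/5 ≈ -11.200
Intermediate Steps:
l(K) = -6 + K
V(s) = -1/10 (V(s) = 1/((-6 + 2) - 6) = 1/(-4 - 6) = 1/(-10) = -1/10)
V(-1)*112 = -1/10*112 = -56/5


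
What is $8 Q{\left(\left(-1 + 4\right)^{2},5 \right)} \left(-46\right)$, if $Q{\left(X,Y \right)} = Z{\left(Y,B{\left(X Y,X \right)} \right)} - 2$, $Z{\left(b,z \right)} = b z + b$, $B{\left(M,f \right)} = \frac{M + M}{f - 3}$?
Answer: $-28704$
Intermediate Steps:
$B{\left(M,f \right)} = \frac{2 M}{-3 + f}$
$Z{\left(b,z \right)} = b + b z$
$Q{\left(X,Y \right)} = -2 + Y \left(1 + \frac{2 X Y}{-3 + X}\right)$ ($Q{\left(X,Y \right)} = Y \left(1 + \frac{2 X Y}{-3 + X}\right) - 2 = -2 + Y \left(1 + \frac{2 X Y}{-3 + X}\right)$)
$8 Q{\left(\left(-1 + 4\right)^{2},5 \right)} \left(-46\right) = 8 \frac{6 - 2 \left(-1 + 4\right)^{2} + 5 \left(-3 + \left(-1 + 4\right)^{2} + 2 \left(-1 + 4\right)^{2} \cdot 5\right)}{-3 + \left(-1 + 4\right)^{2}} \left(-46\right) = 8 \frac{6 - 2 \cdot 3^{2} + 5 \left(-3 + 3^{2} + 2 \cdot 3^{2} \cdot 5\right)}{-3 + 3^{2}} \left(-46\right) = 8 \frac{6 - 18 + 5 \left(-3 + 9 + 2 \cdot 9 \cdot 5\right)}{-3 + 9} \left(-46\right) = 8 \frac{6 - 18 + 5 \left(-3 + 9 + 90\right)}{6} \left(-46\right) = 8 \frac{6 - 18 + 5 \cdot 96}{6} \left(-46\right) = 8 \frac{6 - 18 + 480}{6} \left(-46\right) = 8 \cdot \frac{1}{6} \cdot 468 \left(-46\right) = 8 \cdot 78 \left(-46\right) = 624 \left(-46\right) = -28704$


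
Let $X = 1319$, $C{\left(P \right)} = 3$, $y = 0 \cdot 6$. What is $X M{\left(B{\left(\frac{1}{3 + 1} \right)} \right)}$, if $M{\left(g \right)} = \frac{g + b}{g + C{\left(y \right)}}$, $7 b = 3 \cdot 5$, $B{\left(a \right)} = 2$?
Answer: $\frac{38251}{35} \approx 1092.9$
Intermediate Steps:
$y = 0$
$b = \frac{15}{7}$ ($b = \frac{3 \cdot 5}{7} = \frac{1}{7} \cdot 15 = \frac{15}{7} \approx 2.1429$)
$M{\left(g \right)} = \frac{\frac{15}{7} + g}{3 + g}$ ($M{\left(g \right)} = \frac{g + \frac{15}{7}}{g + 3} = \frac{\frac{15}{7} + g}{3 + g}$)
$X M{\left(B{\left(\frac{1}{3 + 1} \right)} \right)} = 1319 \frac{\frac{15}{7} + 2}{3 + 2} = 1319 \cdot \frac{1}{5} \cdot \frac{29}{7} = 1319 \cdot \frac{29}{35} = \frac{38251}{35}$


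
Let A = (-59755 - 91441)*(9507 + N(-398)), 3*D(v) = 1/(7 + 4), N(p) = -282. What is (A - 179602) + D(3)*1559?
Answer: -46033767607/33 ≈ -1.3950e+9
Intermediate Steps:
D(v) = 1/33 (D(v) = 1/(3*(7 + 4)) = (⅓)/11 = (⅓)*(1/11) = 1/33)
A = -1394783100 (A = (-59755 - 91441)*(9507 - 282) = -151196*9225 = -1394783100)
(A - 179602) + D(3)*1559 = (-1394783100 - 179602) + (1/33)*1559 = -1394962702 + 1559/33 = -46033767607/33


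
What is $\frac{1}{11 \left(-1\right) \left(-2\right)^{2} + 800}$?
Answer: $\frac{1}{756} \approx 0.0013228$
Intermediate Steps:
$\frac{1}{11 \left(-1\right) \left(-2\right)^{2} + 800} = \frac{1}{\left(-11\right) 4 + 800} = \frac{1}{-44 + 800} = \frac{1}{756}$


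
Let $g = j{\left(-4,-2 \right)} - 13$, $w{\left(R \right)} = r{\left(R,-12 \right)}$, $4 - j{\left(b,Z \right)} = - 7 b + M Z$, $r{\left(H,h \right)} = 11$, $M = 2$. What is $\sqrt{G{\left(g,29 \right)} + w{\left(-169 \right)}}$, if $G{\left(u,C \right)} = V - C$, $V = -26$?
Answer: $2 i \sqrt{11} \approx 6.6332 i$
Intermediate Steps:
$j{\left(b,Z \right)} = 4 - 2 Z + 7 b$ ($j{\left(b,Z \right)} = 4 - \left(- 7 b + 2 Z\right) = 4 - 2 Z + 7 b$)
$w{\left(R \right)} = 11$
$g = -33$ ($g = \left(4 - -4 + 7 \left(-4\right)\right) - 13 = \left(4 + 4 - 28\right) - 13 = -20 - 13 = -33$)
$G{\left(u,C \right)} = -26 - C$
$\sqrt{G{\left(g,29 \right)} + w{\left(-169 \right)}} = \sqrt{\left(-26 - 29\right) + 11} = \sqrt{-55 + 11} = \sqrt{-44} = 2 i \sqrt{11}$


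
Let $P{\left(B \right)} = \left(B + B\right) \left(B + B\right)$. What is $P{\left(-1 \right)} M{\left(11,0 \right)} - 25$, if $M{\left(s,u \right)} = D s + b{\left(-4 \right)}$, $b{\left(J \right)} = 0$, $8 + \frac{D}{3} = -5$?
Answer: $-1741$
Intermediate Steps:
$D = -39$ ($D = -24 + 3 \left(-5\right) = -24 - 15 = -39$)
$M{\left(s,u \right)} = - 39 s$ ($M{\left(s,u \right)} = - 39 s + 0 = - 39 s$)
$P{\left(B \right)} = 4 B^{2}$ ($P{\left(B \right)} = 2 B 2 B = 4 B^{2}$)
$P{\left(-1 \right)} M{\left(11,0 \right)} - 25 = 4 \left(-1\right)^{2} \left(\left(-39\right) 11\right) - 25 = 4 \cdot 1 \left(-429\right) - 25 = 4 \left(-429\right) - 25 = -1716 - 25 = -1741$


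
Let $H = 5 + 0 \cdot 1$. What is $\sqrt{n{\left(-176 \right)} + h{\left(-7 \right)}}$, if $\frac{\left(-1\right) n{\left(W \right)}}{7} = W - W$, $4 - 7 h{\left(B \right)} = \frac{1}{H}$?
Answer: $\frac{\sqrt{665}}{35} \approx 0.73679$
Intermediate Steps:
$H = 5$ ($H = 5 + 0 = 5$)
$h{\left(B \right)} = \frac{19}{35}$ ($h{\left(B \right)} = \frac{4}{7} - \frac{1}{7 \cdot 5} = \frac{4}{7} - \frac{1}{35} = \frac{19}{35}$)
$n{\left(W \right)} = 0$ ($n{\left(W \right)} = - 7 \left(W - W\right) = \left(-7\right) 0 = 0$)
$\sqrt{n{\left(-176 \right)} + h{\left(-7 \right)}} = \sqrt{0 + \frac{19}{35}} = \sqrt{\frac{19}{35}} = \frac{\sqrt{665}}{35}$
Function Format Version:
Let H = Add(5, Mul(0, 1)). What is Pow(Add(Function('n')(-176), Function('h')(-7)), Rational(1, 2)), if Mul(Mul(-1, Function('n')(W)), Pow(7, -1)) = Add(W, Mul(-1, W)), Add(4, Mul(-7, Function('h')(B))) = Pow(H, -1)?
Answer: Mul(Rational(1, 35), Pow(665, Rational(1, 2))) ≈ 0.73679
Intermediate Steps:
H = 5 (H = Add(5, 0) = 5)
Function('h')(B) = Rational(19, 35) (Function('h')(B) = Add(Rational(4, 7), Mul(Rational(-1, 7), Pow(5, -1))) = Add(Rational(4, 7), Mul(Rational(-1, 7), Rational(1, 5))) = Add(Rational(4, 7), Rational(-1, 35)) = Rational(19, 35))
Function('n')(W) = 0 (Function('n')(W) = Mul(-7, Add(W, Mul(-1, W))) = Mul(-7, 0) = 0)
Pow(Add(Function('n')(-176), Function('h')(-7)), Rational(1, 2)) = Pow(Add(0, Rational(19, 35)), Rational(1, 2)) = Pow(Rational(19, 35), Rational(1, 2)) = Mul(Rational(1, 35), Pow(665, Rational(1, 2)))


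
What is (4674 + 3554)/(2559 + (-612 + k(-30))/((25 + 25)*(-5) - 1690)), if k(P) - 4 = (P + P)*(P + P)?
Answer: 3990580/1240367 ≈ 3.2173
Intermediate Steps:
k(P) = 4 + 4*P² (k(P) = 4 + (P + P)*(P + P) = 4 + (2*P)*(2*P) = 4 + 4*P²)
(4674 + 3554)/(2559 + (-612 + k(-30))/((25 + 25)*(-5) - 1690)) = (4674 + 3554)/(2559 + (-612 + (4 + 4*(-30)²))/((25 + 25)*(-5) - 1690)) = 8228/(2559 + (-612 + (4 + 4*900))/(50*(-5) - 1690)) = 8228/(2559 + (-612 + (4 + 3600))/(-250 - 1690)) = 8228/(2559 + (-612 + 3604)/(-1940)) = 8228/(2559 + 2992*(-1/1940)) = 8228/(2559 - 748/485) = 8228/(1240367/485) = 8228*(485/1240367) = 3990580/1240367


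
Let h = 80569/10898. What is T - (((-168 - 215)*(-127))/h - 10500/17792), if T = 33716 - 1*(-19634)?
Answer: 16761461027961/358370912 ≈ 46771.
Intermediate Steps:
h = 80569/10898 (h = 80569*(1/10898) = 80569/10898 ≈ 7.3930)
T = 53350 (T = 33716 + 19634 = 53350)
T - (((-168 - 215)*(-127))/h - 10500/17792) = 53350 - (((-168 - 215)*(-127))/(80569/10898) - 10500/17792) = 53350 - (-383*(-127)*(10898/80569) - 10500*1/17792) = 53350 - (48641*(10898/80569) - 2625/4448) = 53350 - (530089618/80569 - 2625/4448) = 53350 - 1*2357627127239/358370912 = 53350 - 2357627127239/358370912 = 16761461027961/358370912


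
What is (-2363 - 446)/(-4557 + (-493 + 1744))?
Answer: 2809/3306 ≈ 0.84967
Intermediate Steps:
(-2363 - 446)/(-4557 + (-493 + 1744)) = -2809/(-4557 + 1251) = -2809/(-3306) = -2809*(-1/3306) = 2809/3306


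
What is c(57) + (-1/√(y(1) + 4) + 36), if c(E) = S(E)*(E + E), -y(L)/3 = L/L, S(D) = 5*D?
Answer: 32525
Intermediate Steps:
y(L) = -3 (y(L) = -3*L/L = -3*1 = -3)
c(E) = 10*E² (c(E) = (5*E)*(E + E) = (5*E)*(2*E) = 10*E²)
c(57) + (-1/√(y(1) + 4) + 36) = 10*57² + (-1/√(-3 + 4) + 36) = 10*3249 + (-1/√1 + 36) = 32490 + (-1/1 + 36) = 32490 + (1*(-1) + 36) = 32490 + (-1 + 36) = 32490 + 35 = 32525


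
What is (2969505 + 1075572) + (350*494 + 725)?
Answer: 4218702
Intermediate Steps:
(2969505 + 1075572) + (350*494 + 725) = 4045077 + (172900 + 725) = 4045077 + 173625 = 4218702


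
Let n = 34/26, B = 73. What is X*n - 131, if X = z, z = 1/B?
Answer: -124302/949 ≈ -130.98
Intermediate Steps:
z = 1/73 ≈ 0.013699
n = 17/13 (n = 34*(1/26) = 17/13 ≈ 1.3077)
X = 1/73 ≈ 0.013699
X*n - 131 = (1/73)*(17/13) - 131 = 17/949 - 131 = -124302/949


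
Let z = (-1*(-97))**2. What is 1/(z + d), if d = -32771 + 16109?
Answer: -1/7253 ≈ -0.00013787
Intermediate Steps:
d = -16662
z = 9409 (z = 97**2 = 9409)
1/(z + d) = 1/(9409 - 16662) = 1/(-7253) = -1/7253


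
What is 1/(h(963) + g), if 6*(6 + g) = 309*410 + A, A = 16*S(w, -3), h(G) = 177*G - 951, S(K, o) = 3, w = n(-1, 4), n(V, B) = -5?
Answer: 1/190617 ≈ 5.2461e-6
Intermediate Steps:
w = -5
h(G) = -951 + 177*G
A = 48 (A = 16*3 = 48)
g = 21117 (g = -6 + (309*410 + 48)/6 = -6 + (126690 + 48)/6 = -6 + (1/6)*126738 = -6 + 21123 = 21117)
1/(h(963) + g) = 1/((-951 + 177*963) + 21117) = 1/((-951 + 170451) + 21117) = 1/(169500 + 21117) = 1/190617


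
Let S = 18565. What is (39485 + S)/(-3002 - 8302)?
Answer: -3225/628 ≈ -5.1354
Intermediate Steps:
(39485 + S)/(-3002 - 8302) = (39485 + 18565)/(-3002 - 8302) = 58050/(-11304) = 58050*(-1/11304) = -3225/628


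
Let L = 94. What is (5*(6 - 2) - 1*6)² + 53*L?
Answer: 5178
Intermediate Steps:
(5*(6 - 2) - 1*6)² + 53*L = (5*(6 - 2) - 1*6)² + 53*94 = (5*4 - 6)² + 4982 = (20 - 6)² + 4982 = 14² + 4982 = 196 + 4982 = 5178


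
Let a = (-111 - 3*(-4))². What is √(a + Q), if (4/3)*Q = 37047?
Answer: 3*√16705/2 ≈ 193.87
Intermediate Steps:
Q = 111141/4 (Q = (¾)*37047 = 111141/4 ≈ 27785.)
a = 9801 (a = (-111 + 12)² = (-99)² = 9801)
√(a + Q) = √(9801 + 111141/4) = √(150345/4) = 3*√16705/2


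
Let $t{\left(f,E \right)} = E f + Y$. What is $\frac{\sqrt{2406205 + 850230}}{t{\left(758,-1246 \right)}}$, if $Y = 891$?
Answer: $- \frac{\sqrt{3256435}}{943577} \approx -0.0019125$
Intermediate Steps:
$t{\left(f,E \right)} = 891 + E f$ ($t{\left(f,E \right)} = E f + 891 = 891 + E f$)
$\frac{\sqrt{2406205 + 850230}}{t{\left(758,-1246 \right)}} = \frac{\sqrt{2406205 + 850230}}{891 - 944468} = \frac{\sqrt{3256435}}{891 - 944468} = \frac{\sqrt{3256435}}{-943577} = \sqrt{3256435} \left(- \frac{1}{943577}\right) = - \frac{\sqrt{3256435}}{943577}$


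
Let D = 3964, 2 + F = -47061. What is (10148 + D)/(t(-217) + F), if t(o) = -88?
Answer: -1568/5239 ≈ -0.29929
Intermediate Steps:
F = -47063 (F = -2 - 47061 = -47063)
(10148 + D)/(t(-217) + F) = (10148 + 3964)/(-88 - 47063) = 14112/(-47151) = 14112*(-1/47151) = -1568/5239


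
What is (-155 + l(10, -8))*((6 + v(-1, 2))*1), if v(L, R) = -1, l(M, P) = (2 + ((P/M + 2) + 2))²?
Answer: -3199/5 ≈ -639.80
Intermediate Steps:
l(M, P) = (6 + P/M)² (l(M, P) = (2 + ((2 + P/M) + 2))² = (2 + (4 + P/M))² = (6 + P/M)²)
(-155 + l(10, -8))*((6 + v(-1, 2))*1) = (-155 + (-8 + 6*10)²/10²)*((6 - 1)*1) = (-155 + (-8 + 60)²/100)*(5*1) = (-155 + (1/100)*52²)*5 = (-155 + (1/100)*2704)*5 = (-155 + 676/25)*5 = -3199/25*5 = -3199/5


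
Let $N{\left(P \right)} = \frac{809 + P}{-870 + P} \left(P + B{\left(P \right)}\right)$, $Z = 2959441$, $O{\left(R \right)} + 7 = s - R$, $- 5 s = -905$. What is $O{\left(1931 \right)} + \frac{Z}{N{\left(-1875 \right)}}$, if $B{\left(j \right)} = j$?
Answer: $- \frac{1009818203}{266500} \approx -3789.2$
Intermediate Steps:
$s = 181$ ($s = \left(- \frac{1}{5}\right) \left(-905\right) = 181$)
$O{\left(R \right)} = 174 - R$ ($O{\left(R \right)} = -7 - \left(-181 + R\right) = 174 - R$)
$N{\left(P \right)} = \frac{2 P \left(809 + P\right)}{-870 + P}$ ($N{\left(P \right)} = \frac{809 + P}{-870 + P} \left(P + P\right) = \frac{809 + P}{-870 + P} 2 P = \frac{2 P \left(809 + P\right)}{-870 + P}$)
$O{\left(1931 \right)} + \frac{Z}{N{\left(-1875 \right)}} = \left(174 - 1931\right) + \frac{2959441}{2 \left(-1875\right) \frac{1}{-870 - 1875} \left(809 - 1875\right)} = \left(174 - 1931\right) + \frac{2959441}{2 \left(-1875\right) \frac{1}{-2745} \left(-1066\right)} = -1757 + \frac{2959441}{2 \left(-1875\right) \left(- \frac{1}{2745}\right) \left(-1066\right)} = -1757 + \frac{2959441}{- \frac{266500}{183}} = -1757 + 2959441 \left(- \frac{183}{266500}\right) = -1757 - \frac{541577703}{266500} = - \frac{1009818203}{266500}$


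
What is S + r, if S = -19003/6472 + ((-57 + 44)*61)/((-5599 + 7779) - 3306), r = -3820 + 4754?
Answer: 3395116883/3643736 ≈ 931.77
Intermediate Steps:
r = 934
S = -8132541/3643736 (S = -19003*1/6472 + (-13*61)/(2180 - 3306) = -19003/6472 - 793/(-1126) = -19003/6472 - 793*(-1/1126) = -19003/6472 + 793/1126 = -8132541/3643736 ≈ -2.2319)
S + r = -8132541/3643736 + 934 = 3395116883/3643736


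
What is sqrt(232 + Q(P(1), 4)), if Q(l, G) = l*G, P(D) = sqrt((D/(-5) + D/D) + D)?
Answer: 2*sqrt(1450 + 15*sqrt(5))/5 ≈ 15.407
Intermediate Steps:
P(D) = sqrt(1 + 4*D/5) (P(D) = sqrt((D*(-1/5) + 1) + D) = sqrt((-D/5 + 1) + D) = sqrt((1 - D/5) + D) = sqrt(1 + 4*D/5))
Q(l, G) = G*l
sqrt(232 + Q(P(1), 4)) = sqrt(232 + 4*(sqrt(25 + 20*1)/5)) = sqrt(232 + 4*(sqrt(25 + 20)/5)) = sqrt(232 + 4*(sqrt(45)/5)) = sqrt(232 + 4*((3*sqrt(5))/5)) = sqrt(232 + 4*(3*sqrt(5)/5)) = sqrt(232 + 12*sqrt(5)/5)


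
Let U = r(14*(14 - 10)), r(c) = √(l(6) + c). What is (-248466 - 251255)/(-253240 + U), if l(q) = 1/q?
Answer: 759296076240/384782985263 + 499721*√2022/384782985263 ≈ 1.9734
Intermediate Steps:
l(q) = 1/q
r(c) = √(⅙ + c) (r(c) = √(1/6 + c) = √(⅙ + c))
U = √2022/6 (U = √(6 + 36*(14*(14 - 10)))/6 = √(6 + 36*(14*4))/6 = √(6 + 36*56)/6 = √(6 + 2016)/6 = √2022/6 ≈ 7.4944)
(-248466 - 251255)/(-253240 + U) = (-248466 - 251255)/(-253240 + √2022/6) = -499721/(-253240 + √2022/6)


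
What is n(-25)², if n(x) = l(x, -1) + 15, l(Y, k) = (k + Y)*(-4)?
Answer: 14161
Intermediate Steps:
l(Y, k) = -4*Y - 4*k (l(Y, k) = (Y + k)*(-4) = -4*Y - 4*k)
n(x) = 19 - 4*x (n(x) = (-4*x - 4*(-1)) + 15 = (-4*x + 4) + 15 = (4 - 4*x) + 15 = 19 - 4*x)
n(-25)² = (19 - 4*(-25))² = (19 + 100)² = 119² = 14161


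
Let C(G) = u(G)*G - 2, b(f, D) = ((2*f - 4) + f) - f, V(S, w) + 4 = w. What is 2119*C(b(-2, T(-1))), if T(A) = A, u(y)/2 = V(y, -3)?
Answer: 233090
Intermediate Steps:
V(S, w) = -4 + w
u(y) = -14 (u(y) = 2*(-4 - 3) = 2*(-7) = -14)
b(f, D) = -4 + 2*f (b(f, D) = ((-4 + 2*f) + f) - f = (-4 + 3*f) - f = -4 + 2*f)
C(G) = -2 - 14*G (C(G) = -14*G - 2 = -2 - 14*G)
2119*C(b(-2, T(-1))) = 2119*(-2 - 14*(-4 + 2*(-2))) = 2119*(-2 - 14*(-4 - 4)) = 2119*(-2 - 14*(-8)) = 2119*(-2 + 112) = 2119*110 = 233090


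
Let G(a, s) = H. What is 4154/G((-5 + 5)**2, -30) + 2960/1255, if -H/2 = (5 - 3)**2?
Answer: -518959/1004 ≈ -516.89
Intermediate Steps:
H = -8 (H = -2*(5 - 3)**2 = -2*2**2 = -2*4 = -8)
G(a, s) = -8
4154/G((-5 + 5)**2, -30) + 2960/1255 = 4154/(-8) + 2960/1255 = 4154*(-1/8) + 2960*(1/1255) = -2077/4 + 592/251 = -518959/1004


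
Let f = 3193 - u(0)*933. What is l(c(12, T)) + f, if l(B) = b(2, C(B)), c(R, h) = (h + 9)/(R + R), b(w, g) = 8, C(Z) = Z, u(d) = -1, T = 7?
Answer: 4134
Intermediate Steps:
c(R, h) = (9 + h)/(2*R) (c(R, h) = (9 + h)/((2*R)) = (9 + h)*(1/(2*R)) = (9 + h)/(2*R))
l(B) = 8
f = 4126 (f = 3193 - (-1)*933 = 3193 - 1*(-933) = 3193 + 933 = 4126)
l(c(12, T)) + f = 8 + 4126 = 4134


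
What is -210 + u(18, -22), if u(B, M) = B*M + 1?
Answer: -605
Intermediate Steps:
u(B, M) = 1 + B*M
-210 + u(18, -22) = -210 + (1 + 18*(-22)) = -210 + (1 - 396) = -210 - 395 = -605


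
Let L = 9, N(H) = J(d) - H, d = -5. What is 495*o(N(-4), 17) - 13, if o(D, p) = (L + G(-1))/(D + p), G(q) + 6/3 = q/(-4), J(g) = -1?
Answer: 2663/16 ≈ 166.44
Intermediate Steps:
N(H) = -1 - H
G(q) = -2 - q/4 (G(q) = -2 + q/(-4) = -2 + q*(-¼) = -2 - q/4)
o(D, p) = 29/(4*(D + p)) (o(D, p) = (9 + (-2 - ¼*(-1)))/(D + p) = (9 + (-2 + ¼))/(D + p) = (9 - 7/4)/(D + p) = 29/(4*(D + p)))
495*o(N(-4), 17) - 13 = 495*(29/(4*((-1 - 1*(-4)) + 17))) - 13 = 495*(29/(4*((-1 + 4) + 17))) - 13 = 495*(29/(4*(3 + 17))) - 13 = 495*((29/4)/20) - 13 = 495*((29/4)*(1/20)) - 13 = 495*(29/80) - 13 = 2871/16 - 13 = 2663/16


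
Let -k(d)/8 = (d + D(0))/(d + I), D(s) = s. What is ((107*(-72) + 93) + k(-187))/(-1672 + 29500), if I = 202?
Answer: -112669/417420 ≈ -0.26992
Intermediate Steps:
k(d) = -8*d/(202 + d) (k(d) = -8*(d + 0)/(d + 202) = -8*d/(202 + d))
((107*(-72) + 93) + k(-187))/(-1672 + 29500) = ((107*(-72) + 93) - 8*(-187)/(202 - 187))/(-1672 + 29500) = ((-7704 + 93) - 8*(-187)/15)/27828 = (-7611 - 8*(-187)*1/15)*(1/27828) = (-7611 + 1496/15)*(1/27828) = -112669/15*1/27828 = -112669/417420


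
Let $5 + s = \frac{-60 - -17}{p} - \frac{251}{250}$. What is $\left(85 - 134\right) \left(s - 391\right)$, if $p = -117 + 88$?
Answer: $\frac{140508921}{7250} \approx 19381.0$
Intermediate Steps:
$p = -29$
$s = - \frac{32779}{7250}$ ($s = -5 - \left(\frac{251}{250} - \frac{-60 - -17}{-29}\right) = -5 - \left(\frac{251}{250} - \left(-60 + 17\right) \left(- \frac{1}{29}\right)\right) = -5 - - \frac{3471}{7250} = -5 + \left(\frac{43}{29} - \frac{251}{250}\right) = -5 + \frac{3471}{7250} = - \frac{32779}{7250} \approx -4.5212$)
$\left(85 - 134\right) \left(s - 391\right) = \left(85 - 134\right) \left(- \frac{32779}{7250} - 391\right) = \left(-49\right) \left(- \frac{2867529}{7250}\right) = \frac{140508921}{7250}$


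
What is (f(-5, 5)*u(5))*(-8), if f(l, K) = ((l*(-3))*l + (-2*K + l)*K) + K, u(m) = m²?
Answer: 29000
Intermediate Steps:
f(l, K) = K - 3*l² + K*(l - 2*K) (f(l, K) = ((-3*l)*l + (l - 2*K)*K) + K = (-3*l² + K*(l - 2*K)) + K = K - 3*l² + K*(l - 2*K))
(f(-5, 5)*u(5))*(-8) = ((5 - 3*(-5)² - 2*5² + 5*(-5))*5²)*(-8) = ((5 - 3*25 - 2*25 - 25)*25)*(-8) = ((5 - 75 - 50 - 25)*25)*(-8) = -145*25*(-8) = -3625*(-8) = 29000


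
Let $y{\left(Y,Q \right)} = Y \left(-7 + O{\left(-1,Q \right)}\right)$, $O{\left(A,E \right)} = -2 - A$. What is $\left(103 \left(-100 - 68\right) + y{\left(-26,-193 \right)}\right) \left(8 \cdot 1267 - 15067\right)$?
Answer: $84300376$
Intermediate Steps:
$y{\left(Y,Q \right)} = - 8 Y$ ($y{\left(Y,Q \right)} = Y \left(-7 - 1\right) = Y \left(-8\right) = - 8 Y$)
$\left(103 \left(-100 - 68\right) + y{\left(-26,-193 \right)}\right) \left(8 \cdot 1267 - 15067\right) = \left(103 \left(-100 - 68\right) - -208\right) \left(8 \cdot 1267 - 15067\right) = \left(103 \left(-168\right) + 208\right) \left(10136 - 15067\right) = \left(-17304 + 208\right) \left(-4931\right) = \left(-17096\right) \left(-4931\right) = 84300376$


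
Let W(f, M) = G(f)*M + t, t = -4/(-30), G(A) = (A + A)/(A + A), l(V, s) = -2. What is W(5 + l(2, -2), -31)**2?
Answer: 214369/225 ≈ 952.75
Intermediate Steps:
G(A) = 1 (G(A) = (2*A)/((2*A)) = (2*A)*(1/(2*A)) = 1)
t = 2/15 (t = -4*(-1/30) = 2/15 ≈ 0.13333)
W(f, M) = 2/15 + M (W(f, M) = 1*M + 2/15 = M + 2/15 = 2/15 + M)
W(5 + l(2, -2), -31)**2 = (2/15 - 31)**2 = (-463/15)**2 = 214369/225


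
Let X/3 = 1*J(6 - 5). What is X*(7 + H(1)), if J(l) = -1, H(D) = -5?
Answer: -6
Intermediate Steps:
X = -3 (X = 3*(1*(-1)) = 3*(-1) = -3)
X*(7 + H(1)) = -3*(7 - 5) = -3*2 = -6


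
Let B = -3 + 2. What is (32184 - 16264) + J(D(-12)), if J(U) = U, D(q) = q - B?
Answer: 15909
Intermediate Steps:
B = -1
D(q) = 1 + q (D(q) = q - 1*(-1) = q + 1 = 1 + q)
(32184 - 16264) + J(D(-12)) = (32184 - 16264) + (1 - 12) = 15920 - 11 = 15909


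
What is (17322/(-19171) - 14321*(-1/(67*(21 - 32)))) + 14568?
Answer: 205544351131/14129027 ≈ 14548.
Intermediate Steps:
(17322/(-19171) - 14321*(-1/(67*(21 - 32)))) + 14568 = (17322*(-1/19171) - 14321/((-67*(-11)))) + 14568 = (-17322/19171 - 14321/737) + 14568 = -287314205/14129027 + 14568 = 205544351131/14129027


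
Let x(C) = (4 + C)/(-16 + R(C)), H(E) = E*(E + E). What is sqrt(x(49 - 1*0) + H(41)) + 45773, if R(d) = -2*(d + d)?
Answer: 45773 + sqrt(13447)/2 ≈ 45831.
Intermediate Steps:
R(d) = -4*d
H(E) = 2*E**2 (H(E) = E*(2*E) = 2*E**2)
x(C) = (4 + C)/(-16 - 4*C)
sqrt(x(49 - 1*0) + H(41)) + 45773 = sqrt(-1/4 + 2*41**2) + 45773 = sqrt(-1/4 + 2*1681) + 45773 = sqrt(-1/4 + 3362) + 45773 = sqrt(13447/4) + 45773 = sqrt(13447)/2 + 45773 = 45773 + sqrt(13447)/2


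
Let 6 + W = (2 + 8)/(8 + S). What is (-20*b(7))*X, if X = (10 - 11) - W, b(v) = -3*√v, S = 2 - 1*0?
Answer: 240*√7 ≈ 634.98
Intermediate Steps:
S = 2 (S = 2 + 0 = 2)
W = -5 (W = -6 + (2 + 8)/(8 + 2) = -6 + 10/10 = -6 + 10*(⅒) = -6 + 1 = -5)
X = 4 (X = (10 - 11) - 1*(-5) = -1 + 5 = 4)
(-20*b(7))*X = -(-60)*√7*4 = (60*√7)*4 = 240*√7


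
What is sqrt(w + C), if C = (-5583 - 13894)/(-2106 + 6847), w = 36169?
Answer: 2*sqrt(203220300558)/4741 ≈ 190.17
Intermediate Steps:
C = -19477/4741 ≈ -4.1082
sqrt(w + C) = sqrt(36169 - 19477/4741) = sqrt(171457752/4741) = 2*sqrt(203220300558)/4741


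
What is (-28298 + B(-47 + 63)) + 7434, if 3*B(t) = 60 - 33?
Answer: -20855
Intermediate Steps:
B(t) = 9 (B(t) = (60 - 33)/3 = (⅓)*27 = 9)
(-28298 + B(-47 + 63)) + 7434 = (-28298 + 9) + 7434 = -28289 + 7434 = -20855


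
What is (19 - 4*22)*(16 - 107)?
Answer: 6279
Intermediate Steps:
(19 - 4*22)*(16 - 107) = (19 - 88)*(-91) = -69*(-91) = 6279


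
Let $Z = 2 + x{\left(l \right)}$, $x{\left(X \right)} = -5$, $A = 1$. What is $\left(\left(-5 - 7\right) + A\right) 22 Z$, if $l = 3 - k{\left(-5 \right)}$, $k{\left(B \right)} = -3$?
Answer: $726$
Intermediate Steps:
$l = 6$ ($l = 3 - -3 = 3 + 3 = 6$)
$Z = -3$ ($Z = 2 - 5 = -3$)
$\left(\left(-5 - 7\right) + A\right) 22 Z = \left(\left(-5 - 7\right) + 1\right) 22 \left(-3\right) = \left(-12 + 1\right) 22 \left(-3\right) = \left(-11\right) 22 \left(-3\right) = \left(-242\right) \left(-3\right) = 726$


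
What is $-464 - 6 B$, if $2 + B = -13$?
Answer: $-374$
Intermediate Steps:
$B = -15$ ($B = -2 - 13 = -15$)
$-464 - 6 B = -464 - 6 \left(-15\right) = -464 - -90 = -464 + 90 = -374$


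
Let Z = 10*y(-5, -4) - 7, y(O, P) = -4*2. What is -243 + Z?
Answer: -330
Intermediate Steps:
y(O, P) = -8
Z = -87 (Z = 10*(-8) - 7 = -80 - 7 = -87)
-243 + Z = -243 - 87 = -330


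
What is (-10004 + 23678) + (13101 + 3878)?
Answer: 30653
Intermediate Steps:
(-10004 + 23678) + (13101 + 3878) = 13674 + 16979 = 30653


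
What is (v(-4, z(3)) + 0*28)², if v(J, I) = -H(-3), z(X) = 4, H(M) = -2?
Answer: 4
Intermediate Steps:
v(J, I) = 2 (v(J, I) = -1*(-2) = 2)
(v(-4, z(3)) + 0*28)² = (2 + 0*28)² = (2 + 0)² = 2² = 4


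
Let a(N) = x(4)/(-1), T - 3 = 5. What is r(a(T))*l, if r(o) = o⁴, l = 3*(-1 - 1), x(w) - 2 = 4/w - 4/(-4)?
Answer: -1536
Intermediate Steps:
T = 8 (T = 3 + 5 = 8)
x(w) = 3 + 4/w (x(w) = 2 + (4/w - 4/(-4)) = 2 + (4/w - 4*(-¼)) = 2 + (4/w + 1) = 2 + (1 + 4/w) = 3 + 4/w)
a(N) = -4 (a(N) = (3 + 4/4)/(-1) = (3 + 4*(¼))*(-1) = (3 + 1)*(-1) = 4*(-1) = -4)
l = -6 (l = 3*(-2) = -6)
r(a(T))*l = (-4)⁴*(-6) = 256*(-6) = -1536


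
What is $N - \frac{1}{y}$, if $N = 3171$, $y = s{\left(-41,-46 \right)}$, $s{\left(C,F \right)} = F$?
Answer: $\frac{145867}{46} \approx 3171.0$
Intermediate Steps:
$y = -46$
$N - \frac{1}{y} = 3171 - \frac{1}{-46} = 3171 - - \frac{1}{46} = 3171 + \frac{1}{46} = \frac{145867}{46}$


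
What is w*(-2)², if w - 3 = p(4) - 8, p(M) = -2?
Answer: -28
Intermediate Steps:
w = -7 (w = 3 + (-2 - 8) = 3 - 10 = -7)
w*(-2)² = -7*(-2)² = -7*4 = -28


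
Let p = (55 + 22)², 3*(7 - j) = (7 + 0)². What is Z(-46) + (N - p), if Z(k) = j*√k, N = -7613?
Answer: -13542 - 28*I*√46/3 ≈ -13542.0 - 63.302*I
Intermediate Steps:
j = -28/3 (j = 7 - (7 + 0)²/3 = 7 - ⅓*7² = 7 - ⅓*49 = 7 - 49/3 = -28/3 ≈ -9.3333)
p = 5929 (p = 77² = 5929)
Z(k) = -28*√k/3
Z(-46) + (N - p) = -28*I*√46/3 + (-7613 - 1*5929) = -28*I*√46/3 + (-7613 - 5929) = -28*I*√46/3 - 13542 = -13542 - 28*I*√46/3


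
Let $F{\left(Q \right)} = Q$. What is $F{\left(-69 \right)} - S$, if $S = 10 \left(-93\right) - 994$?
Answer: $1855$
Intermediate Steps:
$S = -1924$ ($S = -930 - 994 = -1924$)
$F{\left(-69 \right)} - S = -69 - -1924 = -69 + 1924 = 1855$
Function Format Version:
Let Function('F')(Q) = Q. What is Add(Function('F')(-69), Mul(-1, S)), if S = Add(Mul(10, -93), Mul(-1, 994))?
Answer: 1855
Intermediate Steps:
S = -1924 (S = Add(-930, -994) = -1924)
Add(Function('F')(-69), Mul(-1, S)) = Add(-69, Mul(-1, -1924)) = Add(-69, 1924) = 1855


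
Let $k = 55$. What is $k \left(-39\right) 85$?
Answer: $-182325$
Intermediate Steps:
$k \left(-39\right) 85 = 55 \left(-39\right) 85 = \left(-2145\right) 85 = -182325$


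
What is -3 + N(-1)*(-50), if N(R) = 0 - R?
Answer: -53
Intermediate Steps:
N(R) = -R
-3 + N(-1)*(-50) = -3 - 1*(-1)*(-50) = -3 + 1*(-50) = -3 - 50 = -53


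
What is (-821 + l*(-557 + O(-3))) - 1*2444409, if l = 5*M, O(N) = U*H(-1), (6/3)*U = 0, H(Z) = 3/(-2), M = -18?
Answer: -2395100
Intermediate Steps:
H(Z) = -3/2 (H(Z) = 3*(-½) = -3/2)
U = 0 (U = (½)*0 = 0)
O(N) = 0 (O(N) = 0*(-3/2) = 0)
l = -90 (l = 5*(-18) = -90)
(-821 + l*(-557 + O(-3))) - 1*2444409 = (-821 - 90*(-557 + 0)) - 1*2444409 = (-821 - 90*(-557)) - 2444409 = (-821 + 50130) - 2444409 = 49309 - 2444409 = -2395100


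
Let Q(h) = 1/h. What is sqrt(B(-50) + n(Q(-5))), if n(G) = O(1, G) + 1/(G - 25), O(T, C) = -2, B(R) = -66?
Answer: I*sqrt(120022)/42 ≈ 8.2486*I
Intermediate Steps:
n(G) = -2 + 1/(-25 + G) (n(G) = -2 + 1/(G - 25) = -2 + 1/(-25 + G))
sqrt(B(-50) + n(Q(-5))) = sqrt(-66 + (51 - 2/(-5))/(-25 + 1/(-5))) = sqrt(-66 + (51 - 2*(-1/5))/(-25 - 1/5)) = sqrt(-66 + (51 + 2/5)/(-126/5)) = sqrt(-66 - 5/126*257/5) = sqrt(-66 - 257/126) = sqrt(-8573/126) = I*sqrt(120022)/42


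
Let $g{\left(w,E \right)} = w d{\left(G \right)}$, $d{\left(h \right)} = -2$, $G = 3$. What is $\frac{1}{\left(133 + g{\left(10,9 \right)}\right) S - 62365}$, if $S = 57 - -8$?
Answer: $- \frac{1}{55020} \approx -1.8175 \cdot 10^{-5}$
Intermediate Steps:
$g{\left(w,E \right)} = - 2 w$ ($g{\left(w,E \right)} = w \left(-2\right) = - 2 w$)
$S = 65$ ($S = 57 + 8 = 65$)
$\frac{1}{\left(133 + g{\left(10,9 \right)}\right) S - 62365} = \frac{1}{\left(133 - 20\right) 65 - 62365} = \frac{1}{113 \cdot 65 - 62365} = \frac{1}{7345 - 62365} = \frac{1}{-55020} = - \frac{1}{55020}$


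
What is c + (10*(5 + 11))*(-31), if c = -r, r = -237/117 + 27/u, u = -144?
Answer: -3093659/624 ≈ -4957.8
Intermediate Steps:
r = -1381/624 (r = -237/117 + 27/(-144) = -237*1/117 + 27*(-1/144) = -79/39 - 3/16 = -1381/624 ≈ -2.2131)
c = 1381/624 (c = -1*(-1381/624) = 1381/624 ≈ 2.2131)
c + (10*(5 + 11))*(-31) = 1381/624 + (10*(5 + 11))*(-31) = 1381/624 + (10*16)*(-31) = 1381/624 + 160*(-31) = 1381/624 - 4960 = -3093659/624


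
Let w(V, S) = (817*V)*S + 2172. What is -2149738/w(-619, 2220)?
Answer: 1074869/561351444 ≈ 0.0019148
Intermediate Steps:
w(V, S) = 2172 + 817*S*V (w(V, S) = 817*S*V + 2172 = 2172 + 817*S*V)
-2149738/w(-619, 2220) = -2149738/(2172 + 817*2220*(-619)) = -2149738/(2172 - 1122705060) = -2149738/(-1122702888) = -2149738*(-1/1122702888) = 1074869/561351444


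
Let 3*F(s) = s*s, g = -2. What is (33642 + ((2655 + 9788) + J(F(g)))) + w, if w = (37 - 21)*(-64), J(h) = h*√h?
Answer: 45061 + 8*√3/9 ≈ 45063.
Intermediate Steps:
F(s) = s²/3 (F(s) = (s*s)/3 = s²/3)
J(h) = h^(3/2)
w = -1024 (w = 16*(-64) = -1024)
(33642 + ((2655 + 9788) + J(F(g)))) + w = (33642 + ((2655 + 9788) + ((⅓)*(-2)²)^(3/2))) - 1024 = (33642 + (12443 + ((⅓)*4)^(3/2))) - 1024 = (33642 + (12443 + (4/3)^(3/2))) - 1024 = (33642 + (12443 + 8*√3/9)) - 1024 = (46085 + 8*√3/9) - 1024 = 45061 + 8*√3/9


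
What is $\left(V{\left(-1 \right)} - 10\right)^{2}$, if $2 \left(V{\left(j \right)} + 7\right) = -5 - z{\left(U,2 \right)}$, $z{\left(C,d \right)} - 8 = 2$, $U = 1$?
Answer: $\frac{2401}{4} \approx 600.25$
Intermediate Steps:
$z{\left(C,d \right)} = 10$ ($z{\left(C,d \right)} = 8 + 2 = 10$)
$V{\left(j \right)} = - \frac{29}{2}$ ($V{\left(j \right)} = -7 + \frac{-5 - 10}{2} = -7 + \frac{1}{2} \left(-15\right) = -7 - \frac{15}{2} = - \frac{29}{2}$)
$\left(V{\left(-1 \right)} - 10\right)^{2} = \left(- \frac{29}{2} - 10\right)^{2} = \left(- \frac{49}{2}\right)^{2} = \frac{2401}{4}$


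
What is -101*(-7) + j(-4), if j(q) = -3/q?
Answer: 2831/4 ≈ 707.75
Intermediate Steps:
-101*(-7) + j(-4) = -101*(-7) - 3/(-4) = 707 - 3*(-¼) = 707 + ¾ = 2831/4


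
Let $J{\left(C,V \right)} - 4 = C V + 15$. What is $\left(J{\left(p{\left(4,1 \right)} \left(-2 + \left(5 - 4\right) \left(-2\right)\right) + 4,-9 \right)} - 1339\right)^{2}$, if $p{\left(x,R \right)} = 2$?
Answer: $1648656$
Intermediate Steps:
$J{\left(C,V \right)} = 19 + C V$ ($J{\left(C,V \right)} = 4 + \left(C V + 15\right) = 4 + \left(15 + C V\right) = 19 + C V$)
$\left(J{\left(p{\left(4,1 \right)} \left(-2 + \left(5 - 4\right) \left(-2\right)\right) + 4,-9 \right)} - 1339\right)^{2} = \left(\left(19 + \left(2 \left(-2 + \left(5 - 4\right) \left(-2\right)\right) + 4\right) \left(-9\right)\right) - 1339\right)^{2} = \left(\left(19 + \left(2 \left(-2 + 1 \left(-2\right)\right) + 4\right) \left(-9\right)\right) - 1339\right)^{2} = \left(\left(19 + \left(2 \left(-2 - 2\right) + 4\right) \left(-9\right)\right) - 1339\right)^{2} = \left(\left(19 + \left(2 \left(-4\right) + 4\right) \left(-9\right)\right) - 1339\right)^{2} = \left(\left(19 + \left(-8 + 4\right) \left(-9\right)\right) - 1339\right)^{2} = \left(\left(19 - -36\right) - 1339\right)^{2} = \left(\left(19 + 36\right) - 1339\right)^{2} = \left(55 - 1339\right)^{2} = \left(-1284\right)^{2} = 1648656$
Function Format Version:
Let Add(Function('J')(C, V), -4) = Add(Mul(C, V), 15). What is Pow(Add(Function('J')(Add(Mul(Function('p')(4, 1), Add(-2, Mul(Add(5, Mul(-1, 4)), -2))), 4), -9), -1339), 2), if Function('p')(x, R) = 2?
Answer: 1648656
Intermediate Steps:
Function('J')(C, V) = Add(19, Mul(C, V)) (Function('J')(C, V) = Add(4, Add(Mul(C, V), 15)) = Add(4, Add(15, Mul(C, V))) = Add(19, Mul(C, V)))
Pow(Add(Function('J')(Add(Mul(Function('p')(4, 1), Add(-2, Mul(Add(5, Mul(-1, 4)), -2))), 4), -9), -1339), 2) = Pow(Add(Add(19, Mul(Add(Mul(2, Add(-2, Mul(Add(5, Mul(-1, 4)), -2))), 4), -9)), -1339), 2) = Pow(Add(Add(19, Mul(Add(Mul(2, Add(-2, Mul(Add(5, -4), -2))), 4), -9)), -1339), 2) = Pow(Add(Add(19, Mul(Add(Mul(2, Add(-2, Mul(1, -2))), 4), -9)), -1339), 2) = Pow(Add(Add(19, Mul(Add(Mul(2, Add(-2, -2)), 4), -9)), -1339), 2) = Pow(Add(Add(19, Mul(Add(Mul(2, -4), 4), -9)), -1339), 2) = Pow(Add(Add(19, Mul(Add(-8, 4), -9)), -1339), 2) = Pow(Add(Add(19, Mul(-4, -9)), -1339), 2) = Pow(Add(Add(19, 36), -1339), 2) = Pow(Add(55, -1339), 2) = Pow(-1284, 2) = 1648656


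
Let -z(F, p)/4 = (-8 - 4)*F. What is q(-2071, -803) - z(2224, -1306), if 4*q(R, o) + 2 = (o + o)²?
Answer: 1076113/2 ≈ 5.3806e+5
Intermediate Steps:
z(F, p) = 48*F (z(F, p) = -4*(-8 - 4)*F = -(-48)*F = 48*F)
q(R, o) = -½ + o² (q(R, o) = -½ + (o + o)²/4 = -½ + (2*o)²/4 = -½ + (4*o²)/4 = -½ + o²)
q(-2071, -803) - z(2224, -1306) = (-½ + (-803)²) - 48*2224 = (-½ + 644809) - 1*106752 = 1289617/2 - 106752 = 1076113/2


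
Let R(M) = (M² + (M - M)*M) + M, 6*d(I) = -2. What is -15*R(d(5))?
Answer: 10/3 ≈ 3.3333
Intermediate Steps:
d(I) = -⅓ (d(I) = (⅙)*(-2) = -⅓)
R(M) = M + M² (R(M) = (M² + 0*M) + M = (M² + 0) + M = M² + M = M + M²)
-15*R(d(5)) = -(-5)*(1 - ⅓) = -(-5)*2/3 = -15*(-2/9) = 10/3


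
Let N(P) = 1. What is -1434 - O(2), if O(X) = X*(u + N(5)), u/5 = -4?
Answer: -1396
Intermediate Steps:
u = -20 (u = 5*(-4) = -20)
O(X) = -19*X (O(X) = X*(-20 + 1) = X*(-19) = -19*X)
-1434 - O(2) = -1434 - (-19)*2 = -1434 - 1*(-38) = -1434 + 38 = -1396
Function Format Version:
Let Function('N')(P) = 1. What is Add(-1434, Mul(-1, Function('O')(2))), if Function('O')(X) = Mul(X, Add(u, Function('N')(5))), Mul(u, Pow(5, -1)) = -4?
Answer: -1396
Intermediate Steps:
u = -20 (u = Mul(5, -4) = -20)
Function('O')(X) = Mul(-19, X) (Function('O')(X) = Mul(X, Add(-20, 1)) = Mul(X, -19) = Mul(-19, X))
Add(-1434, Mul(-1, Function('O')(2))) = Add(-1434, Mul(-1, Mul(-19, 2))) = Add(-1434, Mul(-1, -38)) = Add(-1434, 38) = -1396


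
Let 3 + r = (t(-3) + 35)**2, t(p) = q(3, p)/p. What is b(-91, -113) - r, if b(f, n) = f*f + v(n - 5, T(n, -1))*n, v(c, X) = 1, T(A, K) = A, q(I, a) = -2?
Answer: 62090/9 ≈ 6898.9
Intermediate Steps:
t(p) = -2/p
r = 11422/9 (r = -3 + (-2/(-3) + 35)**2 = -3 + (-2*(-1/3) + 35)**2 = -3 + (2/3 + 35)**2 = -3 + (107/3)**2 = -3 + 11449/9 = 11422/9 ≈ 1269.1)
b(f, n) = n + f**2 (b(f, n) = f*f + 1*n = f**2 + n = n + f**2)
b(-91, -113) - r = (-113 + (-91)**2) - 1*11422/9 = (-113 + 8281) - 11422/9 = 8168 - 11422/9 = 62090/9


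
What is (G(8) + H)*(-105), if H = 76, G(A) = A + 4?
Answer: -9240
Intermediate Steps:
G(A) = 4 + A
(G(8) + H)*(-105) = ((4 + 8) + 76)*(-105) = (12 + 76)*(-105) = 88*(-105) = -9240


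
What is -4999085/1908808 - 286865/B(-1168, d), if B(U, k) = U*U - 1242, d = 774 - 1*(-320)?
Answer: -3680616539195/1300835472728 ≈ -2.8294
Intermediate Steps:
d = 1094 (d = 774 + 320 = 1094)
B(U, k) = -1242 + U**2 (B(U, k) = U**2 - 1242 = -1242 + U**2)
-4999085/1908808 - 286865/B(-1168, d) = -4999085/1908808 - 286865/(-1242 + (-1168)**2) = -4999085*1/1908808 - 286865/(-1242 + 1364224) = -4999085/1908808 - 286865/1362982 = -3680616539195/1300835472728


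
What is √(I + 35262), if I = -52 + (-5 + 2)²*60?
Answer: 5*√1430 ≈ 189.08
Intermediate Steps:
I = 488 (I = -52 + (-3)²*60 = -52 + 9*60 = -52 + 540 = 488)
√(I + 35262) = √(488 + 35262) = √35750 = 5*√1430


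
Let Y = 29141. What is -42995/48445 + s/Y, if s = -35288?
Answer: -592488891/282347149 ≈ -2.0984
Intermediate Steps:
-42995/48445 + s/Y = -42995/48445 - 35288/29141 = -42995*1/48445 - 35288*1/29141 = -8599/9689 - 35288/29141 = -592488891/282347149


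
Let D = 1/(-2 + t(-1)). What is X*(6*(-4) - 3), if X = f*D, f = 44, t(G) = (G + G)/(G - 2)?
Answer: 891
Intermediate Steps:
t(G) = 2*G/(-2 + G) (t(G) = (2*G)/(-2 + G) = 2*G/(-2 + G))
D = -3/4 (D = 1/(-2 + 2*(-1)/(-2 - 1)) = 1/(-2 + 2*(-1)/(-3)) = 1/(-2 + 2*(-1)*(-1/3)) = 1/(-2 + 2/3) = 1/(-4/3) = -3/4 ≈ -0.75000)
X = -33 (X = 44*(-3/4) = -33)
X*(6*(-4) - 3) = -33*(6*(-4) - 3) = -33*(-24 - 3) = -33*(-27) = 891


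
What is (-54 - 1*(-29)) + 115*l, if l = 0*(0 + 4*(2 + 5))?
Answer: -25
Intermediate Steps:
l = 0 (l = 0*(0 + 4*7) = 0*(0 + 28) = 0*28 = 0)
(-54 - 1*(-29)) + 115*l = (-54 - 1*(-29)) + 115*0 = (-54 + 29) + 0 = -25 + 0 = -25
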